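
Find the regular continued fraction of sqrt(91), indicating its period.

[9; (1, 1, 5, 1, 5, 1, 1, 18)]

Write x_i = (sqrt(91) + m_i)/d_i with (m_0, d_0) = (0, 1). a_0 = floor(sqrt(91)) = 9, since 9^2 = 81 <= 91 < 100 = 10^2.
Iterate m_{i+1} = d_i*a_i - m_i, d_{i+1} = (91 - m_{i+1}^2)/d_i, a_{i+1} = floor((a_0 + m_{i+1})/d_{i+1}):
  m_1 = 1*9 - 0 = 9, d_1 = (91 - 9^2)/1 = 10/1 = 10, a_1 = floor((9 + 9)/10) = 1.
  m_2 = 10*1 - 9 = 1, d_2 = (91 - 1^2)/10 = 90/10 = 9, a_2 = floor((9 + 1)/9) = 1.
  m_3 = 9*1 - 1 = 8, d_3 = (91 - 8^2)/9 = 27/9 = 3, a_3 = floor((9 + 8)/3) = 5.
  m_4 = 3*5 - 8 = 7, d_4 = (91 - 7^2)/3 = 42/3 = 14, a_4 = floor((9 + 7)/14) = 1.
  m_5 = 14*1 - 7 = 7, d_5 = (91 - 7^2)/14 = 42/14 = 3, a_5 = floor((9 + 7)/3) = 5.
  m_6 = 3*5 - 7 = 8, d_6 = (91 - 8^2)/3 = 27/3 = 9, a_6 = floor((9 + 8)/9) = 1.
  m_7 = 9*1 - 8 = 1, d_7 = (91 - 1^2)/9 = 90/9 = 10, a_7 = floor((9 + 1)/10) = 1.
  m_8 = 10*1 - 1 = 9, d_8 = (91 - 9^2)/10 = 10/10 = 1, a_8 = floor((9 + 9)/1) = 18.
  m_9 = 1*18 - 9 = 9, d_9 = (91 - 9^2)/1 = 10/1 = 10: (m_9, d_9) = (m_1, d_1) = (9, 10), so from here the quotients repeat a_1, ..., a_8; the period length is 8.
Hence the expansion of sqrt(91) is a_0 = 9 followed by the repeating block 1, 1, 5, 1, 5, 1, 1, 18 (period 8).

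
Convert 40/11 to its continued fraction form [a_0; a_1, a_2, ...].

[3; 1, 1, 1, 3]

Run the Euclidean algorithm on 40 and 11; the successive quotients are the partial quotients a_0, a_1, ... (each step inverts the fractional part left over by the previous one):
  40 = 3*11 + 7, so a_0 = 3.
  11 = 1*7 + 4, so a_1 = 1.
  7 = 1*4 + 3, so a_2 = 1.
  4 = 1*3 + 1, so a_3 = 1.
  3 = 3*1 + 0, so a_4 = 3.
The remainder reaches 0 after 5 divisions, so the expansion has 5 partial quotients, read off in order.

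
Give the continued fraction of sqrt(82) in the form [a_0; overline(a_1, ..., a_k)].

[9; overline(18)]

Write x_i = (sqrt(82) + m_i)/d_i with (m_0, d_0) = (0, 1). a_0 = floor(sqrt(82)) = 9, since 9^2 = 81 <= 82 < 100 = 10^2.
Iterate m_{i+1} = d_i*a_i - m_i, d_{i+1} = (82 - m_{i+1}^2)/d_i, a_{i+1} = floor((a_0 + m_{i+1})/d_{i+1}):
  m_1 = 1*9 - 0 = 9, d_1 = (82 - 9^2)/1 = 1/1 = 1, a_1 = floor((9 + 9)/1) = 18.
  m_2 = 1*18 - 9 = 9, d_2 = (82 - 9^2)/1 = 1/1 = 1: (m_2, d_2) = (m_1, d_1) = (9, 1), so from here the quotient a_1 repeats; the period length is 1.
Hence the expansion of sqrt(82) is a_0 = 9 followed by the repeating block 18 (period 1).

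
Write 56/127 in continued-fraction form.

Run the Euclidean algorithm on 56 and 127; the successive quotients are the partial quotients a_0, a_1, ... (each step inverts the fractional part left over by the previous one):
  56 = 0*127 + 56, so a_0 = 0.
  127 = 2*56 + 15, so a_1 = 2.
  56 = 3*15 + 11, so a_2 = 3.
  15 = 1*11 + 4, so a_3 = 1.
  11 = 2*4 + 3, so a_4 = 2.
  4 = 1*3 + 1, so a_5 = 1.
  3 = 3*1 + 0, so a_6 = 3.
The remainder reaches 0 after 7 divisions, so the expansion has 7 partial quotients, read off in order.

[0; 2, 3, 1, 2, 1, 3]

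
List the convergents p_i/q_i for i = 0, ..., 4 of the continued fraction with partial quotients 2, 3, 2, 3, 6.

Using the convergent recurrence p_i = a_i*p_{i-1} + p_{i-2}, q_i = a_i*q_{i-1} + q_{i-2} with p_{-2}=0, p_{-1}=1, q_{-2}=1, q_{-1}=0:
  i=0: a_0=2, p_0 = 2*1 + 0 = 2, q_0 = 2*0 + 1 = 1.
  i=1: a_1=3, p_1 = 3*2 + 1 = 7, q_1 = 3*1 + 0 = 3.
  i=2: a_2=2, p_2 = 2*7 + 2 = 16, q_2 = 2*3 + 1 = 7.
  i=3: a_3=3, p_3 = 3*16 + 7 = 55, q_3 = 3*7 + 3 = 24.
  i=4: a_4=6, p_4 = 6*55 + 16 = 346, q_4 = 6*24 + 7 = 151.

2/1, 7/3, 16/7, 55/24, 346/151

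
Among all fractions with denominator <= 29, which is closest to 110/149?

Expand x = 110/149 as a continued fraction with the Euclidean algorithm:
  110 = 0*149 + 110, so a_0 = 0.
  149 = 1*110 + 39, so a_1 = 1.
  110 = 2*39 + 32, so a_2 = 2.
  39 = 1*32 + 7, so a_3 = 1.
  32 = 4*7 + 4, so a_4 = 4.
  7 = 1*4 + 3, so a_5 = 1.
  4 = 1*3 + 1, so a_6 = 1.
  3 = 3*1 + 0, so a_7 = 3.
so x = [0; 1, 2, 1, 4, 1, 1, 3].
Convergents (p_i = a_i*p_{i-1} + p_{i-2}, q_i = a_i*q_{i-1} + q_{i-2} with p_{-2}=0, p_{-1}=1, q_{-2}=1, q_{-1}=0), until the denominator exceeds 29:
  i=0: a_0=0, p_0 = 0*1 + 0 = 0, q_0 = 0*0 + 1 = 1.
  i=1: a_1=1, p_1 = 1*0 + 1 = 1, q_1 = 1*1 + 0 = 1.
  i=2: a_2=2, p_2 = 2*1 + 0 = 2, q_2 = 2*1 + 1 = 3.
  i=3: a_3=1, p_3 = 1*2 + 1 = 3, q_3 = 1*3 + 1 = 4.
  i=4: a_4=4, p_4 = 4*3 + 2 = 14, q_4 = 4*4 + 3 = 19.
  i=5: a_5=1, p_5 = 1*14 + 3 = 17, q_5 = 1*19 + 4 = 23.
  i=6: a_6=1, p_6 = 1*17 + 14 = 31, q_6 = 1*23 + 19 = 42.
q_6 = 42 > 29, so the last convergent with denominator <= 29 is p_5/q_5 = 17/23.
The closest fraction with denominator <= 29 is either p_5/q_5 or the intermediate fraction (k*p_5 + p_4)/(k*q_5 + q_4) with the largest k >= 1 whose denominator stays <= 29; these approach x as k grows, and every other convergent or intermediate fraction in range is farther away.
Largest k: floor((29 - q_4)/q_5) = floor((29 - 19)/23) = 0.
Since k = 0, no intermediate fraction beyond p_5/q_5 has denominator <= 29, so the convergent 17/23 is the closest (its error is |110*23 - 17*149|/(149*23) = 3/3427).

17/23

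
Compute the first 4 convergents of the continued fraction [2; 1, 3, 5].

Using the convergent recurrence p_i = a_i*p_{i-1} + p_{i-2}, q_i = a_i*q_{i-1} + q_{i-2} with p_{-2}=0, p_{-1}=1, q_{-2}=1, q_{-1}=0:
  i=0: a_0=2, p_0 = 2*1 + 0 = 2, q_0 = 2*0 + 1 = 1.
  i=1: a_1=1, p_1 = 1*2 + 1 = 3, q_1 = 1*1 + 0 = 1.
  i=2: a_2=3, p_2 = 3*3 + 2 = 11, q_2 = 3*1 + 1 = 4.
  i=3: a_3=5, p_3 = 5*11 + 3 = 58, q_3 = 5*4 + 1 = 21.

2/1, 3/1, 11/4, 58/21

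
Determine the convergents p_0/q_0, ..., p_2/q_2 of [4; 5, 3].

Using the convergent recurrence p_i = a_i*p_{i-1} + p_{i-2}, q_i = a_i*q_{i-1} + q_{i-2} with p_{-2}=0, p_{-1}=1, q_{-2}=1, q_{-1}=0:
  i=0: a_0=4, p_0 = 4*1 + 0 = 4, q_0 = 4*0 + 1 = 1.
  i=1: a_1=5, p_1 = 5*4 + 1 = 21, q_1 = 5*1 + 0 = 5.
  i=2: a_2=3, p_2 = 3*21 + 4 = 67, q_2 = 3*5 + 1 = 16.

4/1, 21/5, 67/16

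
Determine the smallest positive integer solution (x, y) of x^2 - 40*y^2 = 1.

First expand sqrt(40) as a continued fraction. With x_i = (sqrt(40) + m_i)/d_i and (m_0, d_0) = (0, 1): a_0 = floor(sqrt(40)) = 6, since 6^2 = 36 <= 40 < 49 = 7^2.
Iterate m_{i+1} = d_i*a_i - m_i, d_{i+1} = (40 - m_{i+1}^2)/d_i, a_{i+1} = floor((a_0 + m_{i+1})/d_{i+1}):
  m_1 = 1*6 - 0 = 6, d_1 = (40 - 6^2)/1 = 4/1 = 4, a_1 = floor((6 + 6)/4) = 3.
  m_2 = 4*3 - 6 = 6, d_2 = (40 - 6^2)/4 = 4/4 = 1, a_2 = floor((6 + 6)/1) = 12.
  m_3 = 1*12 - 6 = 6, d_3 = (40 - 6^2)/1 = 4/1 = 4: (m_3, d_3) = (m_1, d_1) = (6, 4), so from here the quotients repeat a_1, a_2; the period length is 2.
So sqrt(40) = [6; (3, 12)] with period length k = 2.
k is even, so the fundamental solution of x^2 - 40y^2 = 1 is (p_{k-1}, q_{k-1}) = (p_1, q_1); compute convergents through index 1.
Convergents (p_i = a_i*p_{i-1} + p_{i-2}, q_i = a_i*q_{i-1} + q_{i-2} with p_{-2}=0, p_{-1}=1, q_{-2}=1, q_{-1}=0):
  i=0: a_0=6, p_0 = 6*1 + 0 = 6, q_0 = 6*0 + 1 = 1.
  i=1: a_1=3, p_1 = 3*6 + 1 = 19, q_1 = 3*1 + 0 = 3.
Check: 19^2 - 40*3^2 = 361 - 360 = 1, so (x, y) = (19, 3) solves the equation, and by the theorem it is the least positive solution.

(x, y) = (19, 3)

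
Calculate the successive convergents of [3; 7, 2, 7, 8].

3/1, 22/7, 47/15, 351/112, 2855/911

Using the convergent recurrence p_i = a_i*p_{i-1} + p_{i-2}, q_i = a_i*q_{i-1} + q_{i-2} with p_{-2}=0, p_{-1}=1, q_{-2}=1, q_{-1}=0:
  i=0: a_0=3, p_0 = 3*1 + 0 = 3, q_0 = 3*0 + 1 = 1.
  i=1: a_1=7, p_1 = 7*3 + 1 = 22, q_1 = 7*1 + 0 = 7.
  i=2: a_2=2, p_2 = 2*22 + 3 = 47, q_2 = 2*7 + 1 = 15.
  i=3: a_3=7, p_3 = 7*47 + 22 = 351, q_3 = 7*15 + 7 = 112.
  i=4: a_4=8, p_4 = 8*351 + 47 = 2855, q_4 = 8*112 + 15 = 911.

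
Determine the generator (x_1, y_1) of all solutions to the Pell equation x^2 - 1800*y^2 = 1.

(x, y) = (19601, 462)

First expand sqrt(1800) as a continued fraction. With x_i = (sqrt(1800) + m_i)/d_i and (m_0, d_0) = (0, 1): a_0 = floor(sqrt(1800)) = 42, since 42^2 = 1764 <= 1800 < 1849 = 43^2.
Iterate m_{i+1} = d_i*a_i - m_i, d_{i+1} = (1800 - m_{i+1}^2)/d_i, a_{i+1} = floor((a_0 + m_{i+1})/d_{i+1}):
  m_1 = 1*42 - 0 = 42, d_1 = (1800 - 42^2)/1 = 36/1 = 36, a_1 = floor((42 + 42)/36) = 2.
  m_2 = 36*2 - 42 = 30, d_2 = (1800 - 30^2)/36 = 900/36 = 25, a_2 = floor((42 + 30)/25) = 2.
  m_3 = 25*2 - 30 = 20, d_3 = (1800 - 20^2)/25 = 1400/25 = 56, a_3 = floor((42 + 20)/56) = 1.
  m_4 = 56*1 - 20 = 36, d_4 = (1800 - 36^2)/56 = 504/56 = 9, a_4 = floor((42 + 36)/9) = 8.
  m_5 = 9*8 - 36 = 36, d_5 = (1800 - 36^2)/9 = 504/9 = 56, a_5 = floor((42 + 36)/56) = 1.
  m_6 = 56*1 - 36 = 20, d_6 = (1800 - 20^2)/56 = 1400/56 = 25, a_6 = floor((42 + 20)/25) = 2.
  m_7 = 25*2 - 20 = 30, d_7 = (1800 - 30^2)/25 = 900/25 = 36, a_7 = floor((42 + 30)/36) = 2.
  m_8 = 36*2 - 30 = 42, d_8 = (1800 - 42^2)/36 = 36/36 = 1, a_8 = floor((42 + 42)/1) = 84.
  m_9 = 1*84 - 42 = 42, d_9 = (1800 - 42^2)/1 = 36/1 = 36: (m_9, d_9) = (m_1, d_1) = (42, 36), so from here the quotients repeat a_1, ..., a_8; the period length is 8.
So sqrt(1800) = [42; (2, 2, 1, 8, 1, 2, 2, 84)] with period length k = 8.
k is even, so the fundamental solution of x^2 - 1800y^2 = 1 is (p_{k-1}, q_{k-1}) = (p_7, q_7); compute convergents through index 7.
Convergents (p_i = a_i*p_{i-1} + p_{i-2}, q_i = a_i*q_{i-1} + q_{i-2} with p_{-2}=0, p_{-1}=1, q_{-2}=1, q_{-1}=0):
  i=0: a_0=42, p_0 = 42*1 + 0 = 42, q_0 = 42*0 + 1 = 1.
  i=1: a_1=2, p_1 = 2*42 + 1 = 85, q_1 = 2*1 + 0 = 2.
  i=2: a_2=2, p_2 = 2*85 + 42 = 212, q_2 = 2*2 + 1 = 5.
  i=3: a_3=1, p_3 = 1*212 + 85 = 297, q_3 = 1*5 + 2 = 7.
  i=4: a_4=8, p_4 = 8*297 + 212 = 2588, q_4 = 8*7 + 5 = 61.
  i=5: a_5=1, p_5 = 1*2588 + 297 = 2885, q_5 = 1*61 + 7 = 68.
  i=6: a_6=2, p_6 = 2*2885 + 2588 = 8358, q_6 = 2*68 + 61 = 197.
  i=7: a_7=2, p_7 = 2*8358 + 2885 = 19601, q_7 = 2*197 + 68 = 462.
Check: 19601^2 - 1800*462^2 = 384199201 - 384199200 = 1, so (x, y) = (19601, 462) solves the equation, and by the theorem it is the least positive solution.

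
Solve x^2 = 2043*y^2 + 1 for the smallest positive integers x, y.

First expand sqrt(2043) as a continued fraction. With x_i = (sqrt(2043) + m_i)/d_i and (m_0, d_0) = (0, 1): a_0 = floor(sqrt(2043)) = 45, since 45^2 = 2025 <= 2043 < 2116 = 46^2.
Iterate m_{i+1} = d_i*a_i - m_i, d_{i+1} = (2043 - m_{i+1}^2)/d_i, a_{i+1} = floor((a_0 + m_{i+1})/d_{i+1}):
  m_1 = 1*45 - 0 = 45, d_1 = (2043 - 45^2)/1 = 18/1 = 18, a_1 = floor((45 + 45)/18) = 5.
  m_2 = 18*5 - 45 = 45, d_2 = (2043 - 45^2)/18 = 18/18 = 1, a_2 = floor((45 + 45)/1) = 90.
  m_3 = 1*90 - 45 = 45, d_3 = (2043 - 45^2)/1 = 18/1 = 18: (m_3, d_3) = (m_1, d_1) = (45, 18), so from here the quotients repeat a_1, a_2; the period length is 2.
So sqrt(2043) = [45; (5, 90)] with period length k = 2.
k is even, so the fundamental solution of x^2 - 2043y^2 = 1 is (p_{k-1}, q_{k-1}) = (p_1, q_1); compute convergents through index 1.
Convergents (p_i = a_i*p_{i-1} + p_{i-2}, q_i = a_i*q_{i-1} + q_{i-2} with p_{-2}=0, p_{-1}=1, q_{-2}=1, q_{-1}=0):
  i=0: a_0=45, p_0 = 45*1 + 0 = 45, q_0 = 45*0 + 1 = 1.
  i=1: a_1=5, p_1 = 5*45 + 1 = 226, q_1 = 5*1 + 0 = 5.
Check: 226^2 - 2043*5^2 = 51076 - 51075 = 1, so (x, y) = (226, 5) solves the equation, and by the theorem it is the least positive solution.

(x, y) = (226, 5)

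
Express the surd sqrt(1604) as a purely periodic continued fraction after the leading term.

[40; (20, 80)]

Write x_i = (sqrt(1604) + m_i)/d_i with (m_0, d_0) = (0, 1). a_0 = floor(sqrt(1604)) = 40, since 40^2 = 1600 <= 1604 < 1681 = 41^2.
Iterate m_{i+1} = d_i*a_i - m_i, d_{i+1} = (1604 - m_{i+1}^2)/d_i, a_{i+1} = floor((a_0 + m_{i+1})/d_{i+1}):
  m_1 = 1*40 - 0 = 40, d_1 = (1604 - 40^2)/1 = 4/1 = 4, a_1 = floor((40 + 40)/4) = 20.
  m_2 = 4*20 - 40 = 40, d_2 = (1604 - 40^2)/4 = 4/4 = 1, a_2 = floor((40 + 40)/1) = 80.
  m_3 = 1*80 - 40 = 40, d_3 = (1604 - 40^2)/1 = 4/1 = 4: (m_3, d_3) = (m_1, d_1) = (40, 4), so from here the quotients repeat a_1, a_2; the period length is 2.
Hence the expansion of sqrt(1604) is a_0 = 40 followed by the repeating block 20, 80 (period 2).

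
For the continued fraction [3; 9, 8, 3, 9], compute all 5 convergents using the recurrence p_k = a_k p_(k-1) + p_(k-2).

Using the convergent recurrence p_i = a_i*p_{i-1} + p_{i-2}, q_i = a_i*q_{i-1} + q_{i-2} with p_{-2}=0, p_{-1}=1, q_{-2}=1, q_{-1}=0:
  i=0: a_0=3, p_0 = 3*1 + 0 = 3, q_0 = 3*0 + 1 = 1.
  i=1: a_1=9, p_1 = 9*3 + 1 = 28, q_1 = 9*1 + 0 = 9.
  i=2: a_2=8, p_2 = 8*28 + 3 = 227, q_2 = 8*9 + 1 = 73.
  i=3: a_3=3, p_3 = 3*227 + 28 = 709, q_3 = 3*73 + 9 = 228.
  i=4: a_4=9, p_4 = 9*709 + 227 = 6608, q_4 = 9*228 + 73 = 2125.

3/1, 28/9, 227/73, 709/228, 6608/2125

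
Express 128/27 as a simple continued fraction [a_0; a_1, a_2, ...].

Run the Euclidean algorithm on 128 and 27; the successive quotients are the partial quotients a_0, a_1, ... (each step inverts the fractional part left over by the previous one):
  128 = 4*27 + 20, so a_0 = 4.
  27 = 1*20 + 7, so a_1 = 1.
  20 = 2*7 + 6, so a_2 = 2.
  7 = 1*6 + 1, so a_3 = 1.
  6 = 6*1 + 0, so a_4 = 6.
The remainder reaches 0 after 5 divisions, so the expansion has 5 partial quotients, read off in order.

[4; 1, 2, 1, 6]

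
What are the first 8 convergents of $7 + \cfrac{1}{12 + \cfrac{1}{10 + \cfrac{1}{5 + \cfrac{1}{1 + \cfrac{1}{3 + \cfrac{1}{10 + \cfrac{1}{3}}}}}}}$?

Using the convergent recurrence p_i = a_i*p_{i-1} + p_{i-2}, q_i = a_i*q_{i-1} + q_{i-2} with p_{-2}=0, p_{-1}=1, q_{-2}=1, q_{-1}=0:
  i=0: a_0=7, p_0 = 7*1 + 0 = 7, q_0 = 7*0 + 1 = 1.
  i=1: a_1=12, p_1 = 12*7 + 1 = 85, q_1 = 12*1 + 0 = 12.
  i=2: a_2=10, p_2 = 10*85 + 7 = 857, q_2 = 10*12 + 1 = 121.
  i=3: a_3=5, p_3 = 5*857 + 85 = 4370, q_3 = 5*121 + 12 = 617.
  i=4: a_4=1, p_4 = 1*4370 + 857 = 5227, q_4 = 1*617 + 121 = 738.
  i=5: a_5=3, p_5 = 3*5227 + 4370 = 20051, q_5 = 3*738 + 617 = 2831.
  i=6: a_6=10, p_6 = 10*20051 + 5227 = 205737, q_6 = 10*2831 + 738 = 29048.
  i=7: a_7=3, p_7 = 3*205737 + 20051 = 637262, q_7 = 3*29048 + 2831 = 89975.

7/1, 85/12, 857/121, 4370/617, 5227/738, 20051/2831, 205737/29048, 637262/89975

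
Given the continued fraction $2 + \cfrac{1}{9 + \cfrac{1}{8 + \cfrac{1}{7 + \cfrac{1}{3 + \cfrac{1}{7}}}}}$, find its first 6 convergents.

Using the convergent recurrence p_i = a_i*p_{i-1} + p_{i-2}, q_i = a_i*q_{i-1} + q_{i-2} with p_{-2}=0, p_{-1}=1, q_{-2}=1, q_{-1}=0:
  i=0: a_0=2, p_0 = 2*1 + 0 = 2, q_0 = 2*0 + 1 = 1.
  i=1: a_1=9, p_1 = 9*2 + 1 = 19, q_1 = 9*1 + 0 = 9.
  i=2: a_2=8, p_2 = 8*19 + 2 = 154, q_2 = 8*9 + 1 = 73.
  i=3: a_3=7, p_3 = 7*154 + 19 = 1097, q_3 = 7*73 + 9 = 520.
  i=4: a_4=3, p_4 = 3*1097 + 154 = 3445, q_4 = 3*520 + 73 = 1633.
  i=5: a_5=7, p_5 = 7*3445 + 1097 = 25212, q_5 = 7*1633 + 520 = 11951.

2/1, 19/9, 154/73, 1097/520, 3445/1633, 25212/11951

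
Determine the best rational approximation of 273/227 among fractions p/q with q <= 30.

6/5

Expand x = 273/227 as a continued fraction with the Euclidean algorithm:
  273 = 1*227 + 46, so a_0 = 1.
  227 = 4*46 + 43, so a_1 = 4.
  46 = 1*43 + 3, so a_2 = 1.
  43 = 14*3 + 1, so a_3 = 14.
  3 = 3*1 + 0, so a_4 = 3.
so x = [1; 4, 1, 14, 3].
Convergents (p_i = a_i*p_{i-1} + p_{i-2}, q_i = a_i*q_{i-1} + q_{i-2} with p_{-2}=0, p_{-1}=1, q_{-2}=1, q_{-1}=0), until the denominator exceeds 30:
  i=0: a_0=1, p_0 = 1*1 + 0 = 1, q_0 = 1*0 + 1 = 1.
  i=1: a_1=4, p_1 = 4*1 + 1 = 5, q_1 = 4*1 + 0 = 4.
  i=2: a_2=1, p_2 = 1*5 + 1 = 6, q_2 = 1*4 + 1 = 5.
  i=3: a_3=14, p_3 = 14*6 + 5 = 89, q_3 = 14*5 + 4 = 74.
q_3 = 74 > 30, so the last convergent with denominator <= 30 is p_2/q_2 = 6/5.
The closest fraction with denominator <= 30 is either p_2/q_2 or the intermediate fraction (k*p_2 + p_1)/(k*q_2 + q_1) with the largest k >= 1 whose denominator stays <= 30; these approach x as k grows, and every other convergent or intermediate fraction in range is farther away.
Largest k: floor((30 - q_1)/q_2) = floor((30 - 4)/5) = 5.
That gives (5*6 + 5)/(5*5 + 4) = 35/29.
Compare the errors: |x - 6/5| = |273*5 - 6*227|/(227*5) = 3/1135, and |x - 35/29| = |273*29 - 35*227|/(227*29) = 28/6583.
Cross-multiplying, 3*6583 = 19749 < 31780 = 28*1135, so 3/1135 is smaller: the convergent 6/5 is closer to x than 35/29.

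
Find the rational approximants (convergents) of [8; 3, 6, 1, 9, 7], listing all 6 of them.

Using the convergent recurrence p_i = a_i*p_{i-1} + p_{i-2}, q_i = a_i*q_{i-1} + q_{i-2} with p_{-2}=0, p_{-1}=1, q_{-2}=1, q_{-1}=0:
  i=0: a_0=8, p_0 = 8*1 + 0 = 8, q_0 = 8*0 + 1 = 1.
  i=1: a_1=3, p_1 = 3*8 + 1 = 25, q_1 = 3*1 + 0 = 3.
  i=2: a_2=6, p_2 = 6*25 + 8 = 158, q_2 = 6*3 + 1 = 19.
  i=3: a_3=1, p_3 = 1*158 + 25 = 183, q_3 = 1*19 + 3 = 22.
  i=4: a_4=9, p_4 = 9*183 + 158 = 1805, q_4 = 9*22 + 19 = 217.
  i=5: a_5=7, p_5 = 7*1805 + 183 = 12818, q_5 = 7*217 + 22 = 1541.

8/1, 25/3, 158/19, 183/22, 1805/217, 12818/1541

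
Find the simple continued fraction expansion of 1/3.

Run the Euclidean algorithm on 1 and 3; the successive quotients are the partial quotients a_0, a_1, ... (each step inverts the fractional part left over by the previous one):
  1 = 0*3 + 1, so a_0 = 0.
  3 = 3*1 + 0, so a_1 = 3.
The remainder reaches 0 after 2 divisions, so the expansion has 2 partial quotients, read off in order.

[0; 3]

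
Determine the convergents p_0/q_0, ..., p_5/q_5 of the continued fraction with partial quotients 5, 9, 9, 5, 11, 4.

5/1, 46/9, 419/82, 2141/419, 23970/4691, 98021/19183

Using the convergent recurrence p_i = a_i*p_{i-1} + p_{i-2}, q_i = a_i*q_{i-1} + q_{i-2} with p_{-2}=0, p_{-1}=1, q_{-2}=1, q_{-1}=0:
  i=0: a_0=5, p_0 = 5*1 + 0 = 5, q_0 = 5*0 + 1 = 1.
  i=1: a_1=9, p_1 = 9*5 + 1 = 46, q_1 = 9*1 + 0 = 9.
  i=2: a_2=9, p_2 = 9*46 + 5 = 419, q_2 = 9*9 + 1 = 82.
  i=3: a_3=5, p_3 = 5*419 + 46 = 2141, q_3 = 5*82 + 9 = 419.
  i=4: a_4=11, p_4 = 11*2141 + 419 = 23970, q_4 = 11*419 + 82 = 4691.
  i=5: a_5=4, p_5 = 4*23970 + 2141 = 98021, q_5 = 4*4691 + 419 = 19183.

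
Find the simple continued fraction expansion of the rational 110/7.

Run the Euclidean algorithm on 110 and 7; the successive quotients are the partial quotients a_0, a_1, ... (each step inverts the fractional part left over by the previous one):
  110 = 15*7 + 5, so a_0 = 15.
  7 = 1*5 + 2, so a_1 = 1.
  5 = 2*2 + 1, so a_2 = 2.
  2 = 2*1 + 0, so a_3 = 2.
The remainder reaches 0 after 4 divisions, so the expansion has 4 partial quotients, read off in order.

[15; 1, 2, 2]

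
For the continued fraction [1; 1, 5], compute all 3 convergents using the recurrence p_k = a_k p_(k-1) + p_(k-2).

1/1, 2/1, 11/6

Using the convergent recurrence p_i = a_i*p_{i-1} + p_{i-2}, q_i = a_i*q_{i-1} + q_{i-2} with p_{-2}=0, p_{-1}=1, q_{-2}=1, q_{-1}=0:
  i=0: a_0=1, p_0 = 1*1 + 0 = 1, q_0 = 1*0 + 1 = 1.
  i=1: a_1=1, p_1 = 1*1 + 1 = 2, q_1 = 1*1 + 0 = 1.
  i=2: a_2=5, p_2 = 5*2 + 1 = 11, q_2 = 5*1 + 1 = 6.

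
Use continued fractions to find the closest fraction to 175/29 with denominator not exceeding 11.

6/1

Expand x = 175/29 as a continued fraction with the Euclidean algorithm:
  175 = 6*29 + 1, so a_0 = 6.
  29 = 29*1 + 0, so a_1 = 29.
so x = [6; 29].
Convergents (p_i = a_i*p_{i-1} + p_{i-2}, q_i = a_i*q_{i-1} + q_{i-2} with p_{-2}=0, p_{-1}=1, q_{-2}=1, q_{-1}=0), until the denominator exceeds 11:
  i=0: a_0=6, p_0 = 6*1 + 0 = 6, q_0 = 6*0 + 1 = 1.
  i=1: a_1=29, p_1 = 29*6 + 1 = 175, q_1 = 29*1 + 0 = 29.
q_1 = 29 > 11, so the last convergent with denominator <= 11 is p_0/q_0 = 6/1.
The closest fraction with denominator <= 11 is either p_0/q_0 or the intermediate fraction (k*p_0 + p_{-1})/(k*q_0 + q_{-1}) with the largest k >= 1 whose denominator stays <= 11; these approach x as k grows, and every other convergent or intermediate fraction in range is farther away.
Largest k: floor((11 - q_{-1})/q_0) = floor((11 - 0)/1) = 11 (using the seeds p_{-1} = 1, q_{-1} = 0).
That gives (11*6 + 1)/(11*1 + 0) = 67/11.
Compare the errors: |x - 6/1| = |175*1 - 6*29|/(29*1) = 1/29, and |x - 67/11| = |175*11 - 67*29|/(29*11) = 18/319.
Cross-multiplying, 1*319 = 319 < 522 = 18*29, so 1/29 is smaller: the convergent 6/1 is closer to x than 67/11.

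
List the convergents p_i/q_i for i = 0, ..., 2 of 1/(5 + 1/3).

Using the convergent recurrence p_i = a_i*p_{i-1} + p_{i-2}, q_i = a_i*q_{i-1} + q_{i-2} with p_{-2}=0, p_{-1}=1, q_{-2}=1, q_{-1}=0:
  i=0: a_0=0, p_0 = 0*1 + 0 = 0, q_0 = 0*0 + 1 = 1.
  i=1: a_1=5, p_1 = 5*0 + 1 = 1, q_1 = 5*1 + 0 = 5.
  i=2: a_2=3, p_2 = 3*1 + 0 = 3, q_2 = 3*5 + 1 = 16.

0/1, 1/5, 3/16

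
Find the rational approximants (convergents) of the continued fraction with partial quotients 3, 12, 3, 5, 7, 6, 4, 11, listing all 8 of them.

3/1, 37/12, 114/37, 607/197, 4363/1416, 26785/8693, 111503/36188, 1253318/406761

Using the convergent recurrence p_i = a_i*p_{i-1} + p_{i-2}, q_i = a_i*q_{i-1} + q_{i-2} with p_{-2}=0, p_{-1}=1, q_{-2}=1, q_{-1}=0:
  i=0: a_0=3, p_0 = 3*1 + 0 = 3, q_0 = 3*0 + 1 = 1.
  i=1: a_1=12, p_1 = 12*3 + 1 = 37, q_1 = 12*1 + 0 = 12.
  i=2: a_2=3, p_2 = 3*37 + 3 = 114, q_2 = 3*12 + 1 = 37.
  i=3: a_3=5, p_3 = 5*114 + 37 = 607, q_3 = 5*37 + 12 = 197.
  i=4: a_4=7, p_4 = 7*607 + 114 = 4363, q_4 = 7*197 + 37 = 1416.
  i=5: a_5=6, p_5 = 6*4363 + 607 = 26785, q_5 = 6*1416 + 197 = 8693.
  i=6: a_6=4, p_6 = 4*26785 + 4363 = 111503, q_6 = 4*8693 + 1416 = 36188.
  i=7: a_7=11, p_7 = 11*111503 + 26785 = 1253318, q_7 = 11*36188 + 8693 = 406761.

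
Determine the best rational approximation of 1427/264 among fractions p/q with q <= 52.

200/37

Expand x = 1427/264 as a continued fraction with the Euclidean algorithm:
  1427 = 5*264 + 107, so a_0 = 5.
  264 = 2*107 + 50, so a_1 = 2.
  107 = 2*50 + 7, so a_2 = 2.
  50 = 7*7 + 1, so a_3 = 7.
  7 = 7*1 + 0, so a_4 = 7.
so x = [5; 2, 2, 7, 7].
Convergents (p_i = a_i*p_{i-1} + p_{i-2}, q_i = a_i*q_{i-1} + q_{i-2} with p_{-2}=0, p_{-1}=1, q_{-2}=1, q_{-1}=0), until the denominator exceeds 52:
  i=0: a_0=5, p_0 = 5*1 + 0 = 5, q_0 = 5*0 + 1 = 1.
  i=1: a_1=2, p_1 = 2*5 + 1 = 11, q_1 = 2*1 + 0 = 2.
  i=2: a_2=2, p_2 = 2*11 + 5 = 27, q_2 = 2*2 + 1 = 5.
  i=3: a_3=7, p_3 = 7*27 + 11 = 200, q_3 = 7*5 + 2 = 37.
  i=4: a_4=7, p_4 = 7*200 + 27 = 1427, q_4 = 7*37 + 5 = 264.
q_4 = 264 > 52, so the last convergent with denominator <= 52 is p_3/q_3 = 200/37.
The closest fraction with denominator <= 52 is either p_3/q_3 or the intermediate fraction (k*p_3 + p_2)/(k*q_3 + q_2) with the largest k >= 1 whose denominator stays <= 52; these approach x as k grows, and every other convergent or intermediate fraction in range is farther away.
Largest k: floor((52 - q_2)/q_3) = floor((52 - 5)/37) = 1.
That gives (1*200 + 27)/(1*37 + 5) = 227/42.
Compare the errors: |x - 200/37| = |1427*37 - 200*264|/(264*37) = 1/9768, and |x - 227/42| = |1427*42 - 227*264|/(264*42) = 6/11088.
Cross-multiplying, 1*11088 = 11088 < 58608 = 6*9768, so 1/9768 is smaller: the convergent 200/37 is closer to x than 227/42.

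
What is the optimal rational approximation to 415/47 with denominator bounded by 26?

Expand x = 415/47 as a continued fraction with the Euclidean algorithm:
  415 = 8*47 + 39, so a_0 = 8.
  47 = 1*39 + 8, so a_1 = 1.
  39 = 4*8 + 7, so a_2 = 4.
  8 = 1*7 + 1, so a_3 = 1.
  7 = 7*1 + 0, so a_4 = 7.
so x = [8; 1, 4, 1, 7].
Convergents (p_i = a_i*p_{i-1} + p_{i-2}, q_i = a_i*q_{i-1} + q_{i-2} with p_{-2}=0, p_{-1}=1, q_{-2}=1, q_{-1}=0), until the denominator exceeds 26:
  i=0: a_0=8, p_0 = 8*1 + 0 = 8, q_0 = 8*0 + 1 = 1.
  i=1: a_1=1, p_1 = 1*8 + 1 = 9, q_1 = 1*1 + 0 = 1.
  i=2: a_2=4, p_2 = 4*9 + 8 = 44, q_2 = 4*1 + 1 = 5.
  i=3: a_3=1, p_3 = 1*44 + 9 = 53, q_3 = 1*5 + 1 = 6.
  i=4: a_4=7, p_4 = 7*53 + 44 = 415, q_4 = 7*6 + 5 = 47.
q_4 = 47 > 26, so the last convergent with denominator <= 26 is p_3/q_3 = 53/6.
The closest fraction with denominator <= 26 is either p_3/q_3 or the intermediate fraction (k*p_3 + p_2)/(k*q_3 + q_2) with the largest k >= 1 whose denominator stays <= 26; these approach x as k grows, and every other convergent or intermediate fraction in range is farther away.
Largest k: floor((26 - q_2)/q_3) = floor((26 - 5)/6) = 3.
That gives (3*53 + 44)/(3*6 + 5) = 203/23.
Compare the errors: |x - 53/6| = |415*6 - 53*47|/(47*6) = 1/282, and |x - 203/23| = |415*23 - 203*47|/(47*23) = 4/1081.
Cross-multiplying, 1*1081 = 1081 < 1128 = 4*282, so 1/282 is smaller: the convergent 53/6 is closer to x than 203/23.

53/6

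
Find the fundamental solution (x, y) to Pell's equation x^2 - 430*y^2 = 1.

First expand sqrt(430) as a continued fraction. With x_i = (sqrt(430) + m_i)/d_i and (m_0, d_0) = (0, 1): a_0 = floor(sqrt(430)) = 20, since 20^2 = 400 <= 430 < 441 = 21^2.
Iterate m_{i+1} = d_i*a_i - m_i, d_{i+1} = (430 - m_{i+1}^2)/d_i, a_{i+1} = floor((a_0 + m_{i+1})/d_{i+1}):
  m_1 = 1*20 - 0 = 20, d_1 = (430 - 20^2)/1 = 30/1 = 30, a_1 = floor((20 + 20)/30) = 1.
  m_2 = 30*1 - 20 = 10, d_2 = (430 - 10^2)/30 = 330/30 = 11, a_2 = floor((20 + 10)/11) = 2.
  m_3 = 11*2 - 10 = 12, d_3 = (430 - 12^2)/11 = 286/11 = 26, a_3 = floor((20 + 12)/26) = 1.
  m_4 = 26*1 - 12 = 14, d_4 = (430 - 14^2)/26 = 234/26 = 9, a_4 = floor((20 + 14)/9) = 3.
  m_5 = 9*3 - 14 = 13, d_5 = (430 - 13^2)/9 = 261/9 = 29, a_5 = floor((20 + 13)/29) = 1.
  m_6 = 29*1 - 13 = 16, d_6 = (430 - 16^2)/29 = 174/29 = 6, a_6 = floor((20 + 16)/6) = 6.
  m_7 = 6*6 - 16 = 20, d_7 = (430 - 20^2)/6 = 30/6 = 5, a_7 = floor((20 + 20)/5) = 8.
  m_8 = 5*8 - 20 = 20, d_8 = (430 - 20^2)/5 = 30/5 = 6, a_8 = floor((20 + 20)/6) = 6.
  m_9 = 6*6 - 20 = 16, d_9 = (430 - 16^2)/6 = 174/6 = 29, a_9 = floor((20 + 16)/29) = 1.
  m_10 = 29*1 - 16 = 13, d_10 = (430 - 13^2)/29 = 261/29 = 9, a_10 = floor((20 + 13)/9) = 3.
  m_11 = 9*3 - 13 = 14, d_11 = (430 - 14^2)/9 = 234/9 = 26, a_11 = floor((20 + 14)/26) = 1.
  m_12 = 26*1 - 14 = 12, d_12 = (430 - 12^2)/26 = 286/26 = 11, a_12 = floor((20 + 12)/11) = 2.
  m_13 = 11*2 - 12 = 10, d_13 = (430 - 10^2)/11 = 330/11 = 30, a_13 = floor((20 + 10)/30) = 1.
  m_14 = 30*1 - 10 = 20, d_14 = (430 - 20^2)/30 = 30/30 = 1, a_14 = floor((20 + 20)/1) = 40.
  m_15 = 1*40 - 20 = 20, d_15 = (430 - 20^2)/1 = 30/1 = 30: (m_15, d_15) = (m_1, d_1) = (20, 30), so from here the quotients repeat a_1, ..., a_14; the period length is 14.
So sqrt(430) = [20; (1, 2, 1, 3, 1, 6, 8, 6, 1, 3, 1, 2, 1, 40)] with period length k = 14.
k is even, so the fundamental solution of x^2 - 430y^2 = 1 is (p_{k-1}, q_{k-1}) = (p_13, q_13); compute convergents through index 13.
Convergents (p_i = a_i*p_{i-1} + p_{i-2}, q_i = a_i*q_{i-1} + q_{i-2} with p_{-2}=0, p_{-1}=1, q_{-2}=1, q_{-1}=0):
  i=0: a_0=20, p_0 = 20*1 + 0 = 20, q_0 = 20*0 + 1 = 1.
  i=1: a_1=1, p_1 = 1*20 + 1 = 21, q_1 = 1*1 + 0 = 1.
  i=2: a_2=2, p_2 = 2*21 + 20 = 62, q_2 = 2*1 + 1 = 3.
  i=3: a_3=1, p_3 = 1*62 + 21 = 83, q_3 = 1*3 + 1 = 4.
  i=4: a_4=3, p_4 = 3*83 + 62 = 311, q_4 = 3*4 + 3 = 15.
  i=5: a_5=1, p_5 = 1*311 + 83 = 394, q_5 = 1*15 + 4 = 19.
  i=6: a_6=6, p_6 = 6*394 + 311 = 2675, q_6 = 6*19 + 15 = 129.
  i=7: a_7=8, p_7 = 8*2675 + 394 = 21794, q_7 = 8*129 + 19 = 1051.
  i=8: a_8=6, p_8 = 6*21794 + 2675 = 133439, q_8 = 6*1051 + 129 = 6435.
  i=9: a_9=1, p_9 = 1*133439 + 21794 = 155233, q_9 = 1*6435 + 1051 = 7486.
  i=10: a_10=3, p_10 = 3*155233 + 133439 = 599138, q_10 = 3*7486 + 6435 = 28893.
  i=11: a_11=1, p_11 = 1*599138 + 155233 = 754371, q_11 = 1*28893 + 7486 = 36379.
  i=12: a_12=2, p_12 = 2*754371 + 599138 = 2107880, q_12 = 2*36379 + 28893 = 101651.
  i=13: a_13=1, p_13 = 1*2107880 + 754371 = 2862251, q_13 = 1*101651 + 36379 = 138030.
Check: 2862251^2 - 430*138030^2 = 8192480787001 - 8192480787000 = 1, so (x, y) = (2862251, 138030) solves the equation, and by the theorem it is the least positive solution.

(x, y) = (2862251, 138030)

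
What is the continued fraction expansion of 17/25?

Run the Euclidean algorithm on 17 and 25; the successive quotients are the partial quotients a_0, a_1, ... (each step inverts the fractional part left over by the previous one):
  17 = 0*25 + 17, so a_0 = 0.
  25 = 1*17 + 8, so a_1 = 1.
  17 = 2*8 + 1, so a_2 = 2.
  8 = 8*1 + 0, so a_3 = 8.
The remainder reaches 0 after 4 divisions, so the expansion has 4 partial quotients, read off in order.

[0; 1, 2, 8]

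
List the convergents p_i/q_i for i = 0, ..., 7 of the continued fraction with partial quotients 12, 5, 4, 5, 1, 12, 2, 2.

12/1, 61/5, 256/21, 1341/110, 1597/131, 20505/1682, 42607/3495, 105719/8672

Using the convergent recurrence p_i = a_i*p_{i-1} + p_{i-2}, q_i = a_i*q_{i-1} + q_{i-2} with p_{-2}=0, p_{-1}=1, q_{-2}=1, q_{-1}=0:
  i=0: a_0=12, p_0 = 12*1 + 0 = 12, q_0 = 12*0 + 1 = 1.
  i=1: a_1=5, p_1 = 5*12 + 1 = 61, q_1 = 5*1 + 0 = 5.
  i=2: a_2=4, p_2 = 4*61 + 12 = 256, q_2 = 4*5 + 1 = 21.
  i=3: a_3=5, p_3 = 5*256 + 61 = 1341, q_3 = 5*21 + 5 = 110.
  i=4: a_4=1, p_4 = 1*1341 + 256 = 1597, q_4 = 1*110 + 21 = 131.
  i=5: a_5=12, p_5 = 12*1597 + 1341 = 20505, q_5 = 12*131 + 110 = 1682.
  i=6: a_6=2, p_6 = 2*20505 + 1597 = 42607, q_6 = 2*1682 + 131 = 3495.
  i=7: a_7=2, p_7 = 2*42607 + 20505 = 105719, q_7 = 2*3495 + 1682 = 8672.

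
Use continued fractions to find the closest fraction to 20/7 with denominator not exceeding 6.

Expand x = 20/7 as a continued fraction with the Euclidean algorithm:
  20 = 2*7 + 6, so a_0 = 2.
  7 = 1*6 + 1, so a_1 = 1.
  6 = 6*1 + 0, so a_2 = 6.
so x = [2; 1, 6].
Convergents (p_i = a_i*p_{i-1} + p_{i-2}, q_i = a_i*q_{i-1} + q_{i-2} with p_{-2}=0, p_{-1}=1, q_{-2}=1, q_{-1}=0), until the denominator exceeds 6:
  i=0: a_0=2, p_0 = 2*1 + 0 = 2, q_0 = 2*0 + 1 = 1.
  i=1: a_1=1, p_1 = 1*2 + 1 = 3, q_1 = 1*1 + 0 = 1.
  i=2: a_2=6, p_2 = 6*3 + 2 = 20, q_2 = 6*1 + 1 = 7.
q_2 = 7 > 6, so the last convergent with denominator <= 6 is p_1/q_1 = 3/1.
The closest fraction with denominator <= 6 is either p_1/q_1 or the intermediate fraction (k*p_1 + p_0)/(k*q_1 + q_0) with the largest k >= 1 whose denominator stays <= 6; these approach x as k grows, and every other convergent or intermediate fraction in range is farther away.
Largest k: floor((6 - q_0)/q_1) = floor((6 - 1)/1) = 5.
That gives (5*3 + 2)/(5*1 + 1) = 17/6.
Compare the errors: |x - 3/1| = |20*1 - 3*7|/(7*1) = 1/7, and |x - 17/6| = |20*6 - 17*7|/(7*6) = 1/42.
Cross-multiplying, 1*7 = 7 < 42 = 1*42, so 1/42 is smaller: the intermediate fraction 17/6 is closer to x than 3/1.

17/6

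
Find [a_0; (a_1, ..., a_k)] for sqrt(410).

Write x_i = (sqrt(410) + m_i)/d_i with (m_0, d_0) = (0, 1). a_0 = floor(sqrt(410)) = 20, since 20^2 = 400 <= 410 < 441 = 21^2.
Iterate m_{i+1} = d_i*a_i - m_i, d_{i+1} = (410 - m_{i+1}^2)/d_i, a_{i+1} = floor((a_0 + m_{i+1})/d_{i+1}):
  m_1 = 1*20 - 0 = 20, d_1 = (410 - 20^2)/1 = 10/1 = 10, a_1 = floor((20 + 20)/10) = 4.
  m_2 = 10*4 - 20 = 20, d_2 = (410 - 20^2)/10 = 10/10 = 1, a_2 = floor((20 + 20)/1) = 40.
  m_3 = 1*40 - 20 = 20, d_3 = (410 - 20^2)/1 = 10/1 = 10: (m_3, d_3) = (m_1, d_1) = (20, 10), so from here the quotients repeat a_1, a_2; the period length is 2.
Hence the expansion of sqrt(410) is a_0 = 20 followed by the repeating block 4, 40 (period 2).

[20; (4, 40)]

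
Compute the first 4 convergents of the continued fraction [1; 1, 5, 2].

Using the convergent recurrence p_i = a_i*p_{i-1} + p_{i-2}, q_i = a_i*q_{i-1} + q_{i-2} with p_{-2}=0, p_{-1}=1, q_{-2}=1, q_{-1}=0:
  i=0: a_0=1, p_0 = 1*1 + 0 = 1, q_0 = 1*0 + 1 = 1.
  i=1: a_1=1, p_1 = 1*1 + 1 = 2, q_1 = 1*1 + 0 = 1.
  i=2: a_2=5, p_2 = 5*2 + 1 = 11, q_2 = 5*1 + 1 = 6.
  i=3: a_3=2, p_3 = 2*11 + 2 = 24, q_3 = 2*6 + 1 = 13.

1/1, 2/1, 11/6, 24/13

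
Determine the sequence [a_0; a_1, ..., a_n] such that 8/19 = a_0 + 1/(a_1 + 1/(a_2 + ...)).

Run the Euclidean algorithm on 8 and 19; the successive quotients are the partial quotients a_0, a_1, ... (each step inverts the fractional part left over by the previous one):
  8 = 0*19 + 8, so a_0 = 0.
  19 = 2*8 + 3, so a_1 = 2.
  8 = 2*3 + 2, so a_2 = 2.
  3 = 1*2 + 1, so a_3 = 1.
  2 = 2*1 + 0, so a_4 = 2.
The remainder reaches 0 after 5 divisions, so the expansion has 5 partial quotients, read off in order.

[0; 2, 2, 1, 2]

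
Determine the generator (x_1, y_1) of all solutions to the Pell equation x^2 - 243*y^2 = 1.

First expand sqrt(243) as a continued fraction. With x_i = (sqrt(243) + m_i)/d_i and (m_0, d_0) = (0, 1): a_0 = floor(sqrt(243)) = 15, since 15^2 = 225 <= 243 < 256 = 16^2.
Iterate m_{i+1} = d_i*a_i - m_i, d_{i+1} = (243 - m_{i+1}^2)/d_i, a_{i+1} = floor((a_0 + m_{i+1})/d_{i+1}):
  m_1 = 1*15 - 0 = 15, d_1 = (243 - 15^2)/1 = 18/1 = 18, a_1 = floor((15 + 15)/18) = 1.
  m_2 = 18*1 - 15 = 3, d_2 = (243 - 3^2)/18 = 234/18 = 13, a_2 = floor((15 + 3)/13) = 1.
  m_3 = 13*1 - 3 = 10, d_3 = (243 - 10^2)/13 = 143/13 = 11, a_3 = floor((15 + 10)/11) = 2.
  m_4 = 11*2 - 10 = 12, d_4 = (243 - 12^2)/11 = 99/11 = 9, a_4 = floor((15 + 12)/9) = 3.
  m_5 = 9*3 - 12 = 15, d_5 = (243 - 15^2)/9 = 18/9 = 2, a_5 = floor((15 + 15)/2) = 15.
  m_6 = 2*15 - 15 = 15, d_6 = (243 - 15^2)/2 = 18/2 = 9, a_6 = floor((15 + 15)/9) = 3.
  m_7 = 9*3 - 15 = 12, d_7 = (243 - 12^2)/9 = 99/9 = 11, a_7 = floor((15 + 12)/11) = 2.
  m_8 = 11*2 - 12 = 10, d_8 = (243 - 10^2)/11 = 143/11 = 13, a_8 = floor((15 + 10)/13) = 1.
  m_9 = 13*1 - 10 = 3, d_9 = (243 - 3^2)/13 = 234/13 = 18, a_9 = floor((15 + 3)/18) = 1.
  m_10 = 18*1 - 3 = 15, d_10 = (243 - 15^2)/18 = 18/18 = 1, a_10 = floor((15 + 15)/1) = 30.
  m_11 = 1*30 - 15 = 15, d_11 = (243 - 15^2)/1 = 18/1 = 18: (m_11, d_11) = (m_1, d_1) = (15, 18), so from here the quotients repeat a_1, ..., a_10; the period length is 10.
So sqrt(243) = [15; (1, 1, 2, 3, 15, 3, 2, 1, 1, 30)] with period length k = 10.
k is even, so the fundamental solution of x^2 - 243y^2 = 1 is (p_{k-1}, q_{k-1}) = (p_9, q_9); compute convergents through index 9.
Convergents (p_i = a_i*p_{i-1} + p_{i-2}, q_i = a_i*q_{i-1} + q_{i-2} with p_{-2}=0, p_{-1}=1, q_{-2}=1, q_{-1}=0):
  i=0: a_0=15, p_0 = 15*1 + 0 = 15, q_0 = 15*0 + 1 = 1.
  i=1: a_1=1, p_1 = 1*15 + 1 = 16, q_1 = 1*1 + 0 = 1.
  i=2: a_2=1, p_2 = 1*16 + 15 = 31, q_2 = 1*1 + 1 = 2.
  i=3: a_3=2, p_3 = 2*31 + 16 = 78, q_3 = 2*2 + 1 = 5.
  i=4: a_4=3, p_4 = 3*78 + 31 = 265, q_4 = 3*5 + 2 = 17.
  i=5: a_5=15, p_5 = 15*265 + 78 = 4053, q_5 = 15*17 + 5 = 260.
  i=6: a_6=3, p_6 = 3*4053 + 265 = 12424, q_6 = 3*260 + 17 = 797.
  i=7: a_7=2, p_7 = 2*12424 + 4053 = 28901, q_7 = 2*797 + 260 = 1854.
  i=8: a_8=1, p_8 = 1*28901 + 12424 = 41325, q_8 = 1*1854 + 797 = 2651.
  i=9: a_9=1, p_9 = 1*41325 + 28901 = 70226, q_9 = 1*2651 + 1854 = 4505.
Check: 70226^2 - 243*4505^2 = 4931691076 - 4931691075 = 1, so (x, y) = (70226, 4505) solves the equation, and by the theorem it is the least positive solution.

(x, y) = (70226, 4505)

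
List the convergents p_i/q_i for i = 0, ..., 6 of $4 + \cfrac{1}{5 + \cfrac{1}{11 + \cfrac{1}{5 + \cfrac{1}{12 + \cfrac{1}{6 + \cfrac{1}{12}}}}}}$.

4/1, 21/5, 235/56, 1196/285, 14587/3476, 88718/21141, 1079203/257168

Using the convergent recurrence p_i = a_i*p_{i-1} + p_{i-2}, q_i = a_i*q_{i-1} + q_{i-2} with p_{-2}=0, p_{-1}=1, q_{-2}=1, q_{-1}=0:
  i=0: a_0=4, p_0 = 4*1 + 0 = 4, q_0 = 4*0 + 1 = 1.
  i=1: a_1=5, p_1 = 5*4 + 1 = 21, q_1 = 5*1 + 0 = 5.
  i=2: a_2=11, p_2 = 11*21 + 4 = 235, q_2 = 11*5 + 1 = 56.
  i=3: a_3=5, p_3 = 5*235 + 21 = 1196, q_3 = 5*56 + 5 = 285.
  i=4: a_4=12, p_4 = 12*1196 + 235 = 14587, q_4 = 12*285 + 56 = 3476.
  i=5: a_5=6, p_5 = 6*14587 + 1196 = 88718, q_5 = 6*3476 + 285 = 21141.
  i=6: a_6=12, p_6 = 12*88718 + 14587 = 1079203, q_6 = 12*21141 + 3476 = 257168.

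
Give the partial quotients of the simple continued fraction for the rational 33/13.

[2; 1, 1, 6]

Run the Euclidean algorithm on 33 and 13; the successive quotients are the partial quotients a_0, a_1, ... (each step inverts the fractional part left over by the previous one):
  33 = 2*13 + 7, so a_0 = 2.
  13 = 1*7 + 6, so a_1 = 1.
  7 = 1*6 + 1, so a_2 = 1.
  6 = 6*1 + 0, so a_3 = 6.
The remainder reaches 0 after 4 divisions, so the expansion has 4 partial quotients, read off in order.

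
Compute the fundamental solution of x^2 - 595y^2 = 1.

(x, y) = (18514, 759)

First expand sqrt(595) as a continued fraction. With x_i = (sqrt(595) + m_i)/d_i and (m_0, d_0) = (0, 1): a_0 = floor(sqrt(595)) = 24, since 24^2 = 576 <= 595 < 625 = 25^2.
Iterate m_{i+1} = d_i*a_i - m_i, d_{i+1} = (595 - m_{i+1}^2)/d_i, a_{i+1} = floor((a_0 + m_{i+1})/d_{i+1}):
  m_1 = 1*24 - 0 = 24, d_1 = (595 - 24^2)/1 = 19/1 = 19, a_1 = floor((24 + 24)/19) = 2.
  m_2 = 19*2 - 24 = 14, d_2 = (595 - 14^2)/19 = 399/19 = 21, a_2 = floor((24 + 14)/21) = 1.
  m_3 = 21*1 - 14 = 7, d_3 = (595 - 7^2)/21 = 546/21 = 26, a_3 = floor((24 + 7)/26) = 1.
  m_4 = 26*1 - 7 = 19, d_4 = (595 - 19^2)/26 = 234/26 = 9, a_4 = floor((24 + 19)/9) = 4.
  m_5 = 9*4 - 19 = 17, d_5 = (595 - 17^2)/9 = 306/9 = 34, a_5 = floor((24 + 17)/34) = 1.
  m_6 = 34*1 - 17 = 17, d_6 = (595 - 17^2)/34 = 306/34 = 9, a_6 = floor((24 + 17)/9) = 4.
  m_7 = 9*4 - 17 = 19, d_7 = (595 - 19^2)/9 = 234/9 = 26, a_7 = floor((24 + 19)/26) = 1.
  m_8 = 26*1 - 19 = 7, d_8 = (595 - 7^2)/26 = 546/26 = 21, a_8 = floor((24 + 7)/21) = 1.
  m_9 = 21*1 - 7 = 14, d_9 = (595 - 14^2)/21 = 399/21 = 19, a_9 = floor((24 + 14)/19) = 2.
  m_10 = 19*2 - 14 = 24, d_10 = (595 - 24^2)/19 = 19/19 = 1, a_10 = floor((24 + 24)/1) = 48.
  m_11 = 1*48 - 24 = 24, d_11 = (595 - 24^2)/1 = 19/1 = 19: (m_11, d_11) = (m_1, d_1) = (24, 19), so from here the quotients repeat a_1, ..., a_10; the period length is 10.
So sqrt(595) = [24; (2, 1, 1, 4, 1, 4, 1, 1, 2, 48)] with period length k = 10.
k is even, so the fundamental solution of x^2 - 595y^2 = 1 is (p_{k-1}, q_{k-1}) = (p_9, q_9); compute convergents through index 9.
Convergents (p_i = a_i*p_{i-1} + p_{i-2}, q_i = a_i*q_{i-1} + q_{i-2} with p_{-2}=0, p_{-1}=1, q_{-2}=1, q_{-1}=0):
  i=0: a_0=24, p_0 = 24*1 + 0 = 24, q_0 = 24*0 + 1 = 1.
  i=1: a_1=2, p_1 = 2*24 + 1 = 49, q_1 = 2*1 + 0 = 2.
  i=2: a_2=1, p_2 = 1*49 + 24 = 73, q_2 = 1*2 + 1 = 3.
  i=3: a_3=1, p_3 = 1*73 + 49 = 122, q_3 = 1*3 + 2 = 5.
  i=4: a_4=4, p_4 = 4*122 + 73 = 561, q_4 = 4*5 + 3 = 23.
  i=5: a_5=1, p_5 = 1*561 + 122 = 683, q_5 = 1*23 + 5 = 28.
  i=6: a_6=4, p_6 = 4*683 + 561 = 3293, q_6 = 4*28 + 23 = 135.
  i=7: a_7=1, p_7 = 1*3293 + 683 = 3976, q_7 = 1*135 + 28 = 163.
  i=8: a_8=1, p_8 = 1*3976 + 3293 = 7269, q_8 = 1*163 + 135 = 298.
  i=9: a_9=2, p_9 = 2*7269 + 3976 = 18514, q_9 = 2*298 + 163 = 759.
Check: 18514^2 - 595*759^2 = 342768196 - 342768195 = 1, so (x, y) = (18514, 759) solves the equation, and by the theorem it is the least positive solution.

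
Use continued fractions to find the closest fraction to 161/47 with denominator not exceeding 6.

Expand x = 161/47 as a continued fraction with the Euclidean algorithm:
  161 = 3*47 + 20, so a_0 = 3.
  47 = 2*20 + 7, so a_1 = 2.
  20 = 2*7 + 6, so a_2 = 2.
  7 = 1*6 + 1, so a_3 = 1.
  6 = 6*1 + 0, so a_4 = 6.
so x = [3; 2, 2, 1, 6].
Convergents (p_i = a_i*p_{i-1} + p_{i-2}, q_i = a_i*q_{i-1} + q_{i-2} with p_{-2}=0, p_{-1}=1, q_{-2}=1, q_{-1}=0), until the denominator exceeds 6:
  i=0: a_0=3, p_0 = 3*1 + 0 = 3, q_0 = 3*0 + 1 = 1.
  i=1: a_1=2, p_1 = 2*3 + 1 = 7, q_1 = 2*1 + 0 = 2.
  i=2: a_2=2, p_2 = 2*7 + 3 = 17, q_2 = 2*2 + 1 = 5.
  i=3: a_3=1, p_3 = 1*17 + 7 = 24, q_3 = 1*5 + 2 = 7.
q_3 = 7 > 6, so the last convergent with denominator <= 6 is p_2/q_2 = 17/5.
The closest fraction with denominator <= 6 is either p_2/q_2 or the intermediate fraction (k*p_2 + p_1)/(k*q_2 + q_1) with the largest k >= 1 whose denominator stays <= 6; these approach x as k grows, and every other convergent or intermediate fraction in range is farther away.
Largest k: floor((6 - q_1)/q_2) = floor((6 - 2)/5) = 0.
Since k = 0, no intermediate fraction beyond p_2/q_2 has denominator <= 6, so the convergent 17/5 is the closest (its error is |161*5 - 17*47|/(47*5) = 6/235).

17/5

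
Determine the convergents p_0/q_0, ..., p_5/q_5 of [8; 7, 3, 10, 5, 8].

Using the convergent recurrence p_i = a_i*p_{i-1} + p_{i-2}, q_i = a_i*q_{i-1} + q_{i-2} with p_{-2}=0, p_{-1}=1, q_{-2}=1, q_{-1}=0:
  i=0: a_0=8, p_0 = 8*1 + 0 = 8, q_0 = 8*0 + 1 = 1.
  i=1: a_1=7, p_1 = 7*8 + 1 = 57, q_1 = 7*1 + 0 = 7.
  i=2: a_2=3, p_2 = 3*57 + 8 = 179, q_2 = 3*7 + 1 = 22.
  i=3: a_3=10, p_3 = 10*179 + 57 = 1847, q_3 = 10*22 + 7 = 227.
  i=4: a_4=5, p_4 = 5*1847 + 179 = 9414, q_4 = 5*227 + 22 = 1157.
  i=5: a_5=8, p_5 = 8*9414 + 1847 = 77159, q_5 = 8*1157 + 227 = 9483.

8/1, 57/7, 179/22, 1847/227, 9414/1157, 77159/9483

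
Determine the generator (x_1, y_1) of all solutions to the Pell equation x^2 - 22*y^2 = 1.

First expand sqrt(22) as a continued fraction. With x_i = (sqrt(22) + m_i)/d_i and (m_0, d_0) = (0, 1): a_0 = floor(sqrt(22)) = 4, since 4^2 = 16 <= 22 < 25 = 5^2.
Iterate m_{i+1} = d_i*a_i - m_i, d_{i+1} = (22 - m_{i+1}^2)/d_i, a_{i+1} = floor((a_0 + m_{i+1})/d_{i+1}):
  m_1 = 1*4 - 0 = 4, d_1 = (22 - 4^2)/1 = 6/1 = 6, a_1 = floor((4 + 4)/6) = 1.
  m_2 = 6*1 - 4 = 2, d_2 = (22 - 2^2)/6 = 18/6 = 3, a_2 = floor((4 + 2)/3) = 2.
  m_3 = 3*2 - 2 = 4, d_3 = (22 - 4^2)/3 = 6/3 = 2, a_3 = floor((4 + 4)/2) = 4.
  m_4 = 2*4 - 4 = 4, d_4 = (22 - 4^2)/2 = 6/2 = 3, a_4 = floor((4 + 4)/3) = 2.
  m_5 = 3*2 - 4 = 2, d_5 = (22 - 2^2)/3 = 18/3 = 6, a_5 = floor((4 + 2)/6) = 1.
  m_6 = 6*1 - 2 = 4, d_6 = (22 - 4^2)/6 = 6/6 = 1, a_6 = floor((4 + 4)/1) = 8.
  m_7 = 1*8 - 4 = 4, d_7 = (22 - 4^2)/1 = 6/1 = 6: (m_7, d_7) = (m_1, d_1) = (4, 6), so from here the quotients repeat a_1, ..., a_6; the period length is 6.
So sqrt(22) = [4; (1, 2, 4, 2, 1, 8)] with period length k = 6.
k is even, so the fundamental solution of x^2 - 22y^2 = 1 is (p_{k-1}, q_{k-1}) = (p_5, q_5); compute convergents through index 5.
Convergents (p_i = a_i*p_{i-1} + p_{i-2}, q_i = a_i*q_{i-1} + q_{i-2} with p_{-2}=0, p_{-1}=1, q_{-2}=1, q_{-1}=0):
  i=0: a_0=4, p_0 = 4*1 + 0 = 4, q_0 = 4*0 + 1 = 1.
  i=1: a_1=1, p_1 = 1*4 + 1 = 5, q_1 = 1*1 + 0 = 1.
  i=2: a_2=2, p_2 = 2*5 + 4 = 14, q_2 = 2*1 + 1 = 3.
  i=3: a_3=4, p_3 = 4*14 + 5 = 61, q_3 = 4*3 + 1 = 13.
  i=4: a_4=2, p_4 = 2*61 + 14 = 136, q_4 = 2*13 + 3 = 29.
  i=5: a_5=1, p_5 = 1*136 + 61 = 197, q_5 = 1*29 + 13 = 42.
Check: 197^2 - 22*42^2 = 38809 - 38808 = 1, so (x, y) = (197, 42) solves the equation, and by the theorem it is the least positive solution.

(x, y) = (197, 42)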